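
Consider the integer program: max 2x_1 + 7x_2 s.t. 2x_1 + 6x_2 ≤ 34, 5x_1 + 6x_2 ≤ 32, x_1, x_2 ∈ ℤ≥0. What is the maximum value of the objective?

35

(x_1,x_2)=(0,5): 2·0+6·5=30≤34, 5·0+6·5=30≤32, objective 35.
(x_1,x_2)=(1,4): 2·1+6·4=26≤34, 5·1+6·4=29≤32, objective 30.
(x_1,x_2)=(0,4): 2·0+6·4=24≤34, 5·0+6·4=24≤32, objective 28.
No feasible integer point exceeds 35.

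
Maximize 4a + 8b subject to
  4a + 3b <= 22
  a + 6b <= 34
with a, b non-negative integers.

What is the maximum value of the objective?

44

(a,b)=(1,5) is feasible, giving 44.
(a,b)=(2,4) is feasible, giving 40.
(a,b)=(0,5) is feasible, giving 40.
The best lattice point is (1,5), giving 44.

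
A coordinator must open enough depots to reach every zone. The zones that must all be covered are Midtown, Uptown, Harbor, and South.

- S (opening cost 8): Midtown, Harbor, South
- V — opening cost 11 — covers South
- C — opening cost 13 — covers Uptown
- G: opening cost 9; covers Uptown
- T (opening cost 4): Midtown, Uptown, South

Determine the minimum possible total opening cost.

12

Choose S and T: together they cover Midtown, Uptown, Harbor, South — every zone.
Total opening cost: 8 + 4 = 12.
No cover costs less than 12.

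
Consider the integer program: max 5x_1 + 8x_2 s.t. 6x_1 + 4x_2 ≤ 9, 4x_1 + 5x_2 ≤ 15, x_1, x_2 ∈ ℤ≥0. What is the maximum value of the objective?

The continuous relaxation peaks at (0, 2.25) with value 18.00; rounding to a feasible lattice point costs some objective.
(x_1,x_2)=(0,2) is feasible, giving 16.
(x_1,x_2)=(0,1) is feasible, giving 8.
Maximum is 16 at (x_1,x_2)=(0,2).

16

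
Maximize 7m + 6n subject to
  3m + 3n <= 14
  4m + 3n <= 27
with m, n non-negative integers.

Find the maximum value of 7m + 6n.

28

(m,n)=(4,0) is feasible, giving 28.
(m,n)=(3,1) is feasible, giving 27.
(m,n)=(3,0) is feasible, giving 21.
Maximum is 28 at (m,n)=(4,0).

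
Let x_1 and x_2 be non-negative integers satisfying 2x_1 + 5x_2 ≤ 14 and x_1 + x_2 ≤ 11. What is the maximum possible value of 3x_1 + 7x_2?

(x_1,x_2)=(7,0): 2·7+5·0=14≤14, 1·7+1·0=7≤11, objective 21.
(x_1,x_2)=(6,0): 2·6+5·0=12≤14, 1·6+1·0=6≤11, objective 18.
The best lattice point is (7,0), giving 21.

21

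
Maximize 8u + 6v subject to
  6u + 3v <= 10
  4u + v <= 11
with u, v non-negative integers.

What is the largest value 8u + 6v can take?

The continuous relaxation peaks at (0, 3.33) with value 20.00; rounding to a feasible lattice point costs some objective.
(u,v)=(0,3): 6·0+3·3=9≤10, 4·0+1·3=3≤11, objective 18.
(u,v)=(0,2): 6·0+3·2=6≤10, 4·0+1·2=2≤11, objective 12.
Maximum is 18 at (u,v)=(0,3).

18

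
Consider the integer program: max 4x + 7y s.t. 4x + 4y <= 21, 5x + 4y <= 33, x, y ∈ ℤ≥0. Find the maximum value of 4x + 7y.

(x,y)=(0,5): 4·0+4·5=20≤21, 5·0+4·5=20≤33, objective 35.
(x,y)=(1,4): 4·1+4·4=20≤21, 5·1+4·4=21≤33, objective 32.
(x,y)=(0,4): 4·0+4·4=16≤21, 5·0+4·4=16≤33, objective 28.
Maximum is 35 at (x,y)=(0,5).

35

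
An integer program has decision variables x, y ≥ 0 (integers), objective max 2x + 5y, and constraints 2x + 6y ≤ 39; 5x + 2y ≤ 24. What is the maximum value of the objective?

32

(x,y)=(1,6) is feasible, giving 32.
(x,y)=(0,6) is feasible, giving 30.
(x,y)=(2,5) is feasible, giving 29.
No feasible integer point exceeds 32.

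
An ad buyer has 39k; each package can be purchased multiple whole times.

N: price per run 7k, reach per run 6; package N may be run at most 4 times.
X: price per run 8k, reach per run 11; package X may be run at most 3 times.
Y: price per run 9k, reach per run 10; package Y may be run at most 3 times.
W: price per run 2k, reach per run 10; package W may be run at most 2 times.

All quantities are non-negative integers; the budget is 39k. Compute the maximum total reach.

63

W has the best ratio (10/2); taking only W gives at most 2×10 = 20 (stopped by the supply cap of 2).
Mixing does better — 3×X, 1×Y, and 2×W: price 37 ≤ 39, reach 3·11 + 1·10 + 2·10 = 63.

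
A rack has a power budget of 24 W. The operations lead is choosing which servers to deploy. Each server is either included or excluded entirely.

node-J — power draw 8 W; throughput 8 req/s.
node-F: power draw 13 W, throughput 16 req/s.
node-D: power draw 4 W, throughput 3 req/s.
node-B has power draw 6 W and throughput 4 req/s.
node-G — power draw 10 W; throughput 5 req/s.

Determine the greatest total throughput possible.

24

Treat it as a binary knapsack problem.
Take node-J and node-F: power draw 8 + 13 = 21 ≤ 24, throughput 8 + 16 = 24.
No other feasible combination does better.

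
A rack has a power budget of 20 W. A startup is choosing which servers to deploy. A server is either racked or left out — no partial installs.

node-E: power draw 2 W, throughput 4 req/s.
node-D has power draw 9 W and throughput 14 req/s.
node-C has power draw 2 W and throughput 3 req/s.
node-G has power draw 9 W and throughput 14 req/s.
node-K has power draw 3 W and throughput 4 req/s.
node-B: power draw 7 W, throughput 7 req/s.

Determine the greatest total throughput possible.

32

node-D + node-G: power draw 9 + 9 = 18 ≤ 20, throughput 14 + 14 = 28.
node-E + node-D + node-G: power draw 2 + 9 + 9 = 20 ≤ 20, throughput 4 + 14 + 14 = 32.
node-D + node-C + node-G: power draw 9 + 2 + 9 = 20 ≤ 20, throughput 14 + 3 + 14 = 31.
Best is node-E, node-D, and node-G with total throughput 32.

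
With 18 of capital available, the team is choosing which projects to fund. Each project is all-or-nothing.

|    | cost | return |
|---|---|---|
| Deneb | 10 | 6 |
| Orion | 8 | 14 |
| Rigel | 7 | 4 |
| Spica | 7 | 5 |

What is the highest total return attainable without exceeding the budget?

20

Orion + Spica: cost 8 + 7 = 15 ≤ 18, return 14 + 5 = 19.
Orion + Rigel: cost 8 + 7 = 15 ≤ 18, return 14 + 4 = 18.
Deneb + Orion: cost 10 + 8 = 18 ≤ 18, return 6 + 14 = 20.
Best is Deneb and Orion with total return 20.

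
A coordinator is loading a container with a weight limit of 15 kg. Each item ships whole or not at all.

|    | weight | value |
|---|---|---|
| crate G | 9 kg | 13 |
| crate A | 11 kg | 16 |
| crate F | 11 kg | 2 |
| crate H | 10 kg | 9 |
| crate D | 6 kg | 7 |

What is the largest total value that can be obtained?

20

crate A: weight 11 ≤ 15, value 16.
crate G + crate D: weight 9 + 6 = 15 ≤ 15, value 13 + 7 = 20.
Best is crate G and crate D with total value 20.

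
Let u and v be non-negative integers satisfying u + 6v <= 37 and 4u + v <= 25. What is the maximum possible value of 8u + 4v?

60

Relaxing integrality, the LP optimum is 60.70 at (u,v) = (4.91, 5.35), which is not an integer point.
(u,v)=(5,5): 1·5+6·5=35≤37, 4·5+1·5=25≤25, objective 60.
(u,v)=(5,4): 1·5+6·4=29≤37, 4·5+1·4=24≤25, objective 56.
(u,v)=(4,5): 1·4+6·5=34≤37, 4·4+1·5=21≤25, objective 52.
Maximum is 60 at (u,v)=(5,5).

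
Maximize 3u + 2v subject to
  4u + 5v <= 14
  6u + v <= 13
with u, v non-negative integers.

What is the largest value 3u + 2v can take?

8

Relaxing integrality, the LP optimum is 8.35 at (u,v) = (1.96, 1.23), which is not an integer point.
(u,v)=(2,1): 4·2+5·1=13≤14, 6·2+1·1=13≤13, objective 8.
(u,v)=(1,2): 4·1+5·2=14≤14, 6·1+1·2=8≤13, objective 7.
No feasible integer point exceeds 8.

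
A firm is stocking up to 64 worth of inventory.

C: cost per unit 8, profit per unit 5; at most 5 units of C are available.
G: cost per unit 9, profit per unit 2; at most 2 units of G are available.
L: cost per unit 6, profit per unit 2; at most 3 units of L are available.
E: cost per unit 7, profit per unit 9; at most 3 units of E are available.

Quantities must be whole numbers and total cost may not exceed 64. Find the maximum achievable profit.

52

E has the best ratio (9/7); taking only E gives at most 3×9 = 27 (stopped by the supply cap of 3).
Mixing does better — 5×C and 3×E: cost 61 ≤ 64, profit 5·5 + 3·9 = 52.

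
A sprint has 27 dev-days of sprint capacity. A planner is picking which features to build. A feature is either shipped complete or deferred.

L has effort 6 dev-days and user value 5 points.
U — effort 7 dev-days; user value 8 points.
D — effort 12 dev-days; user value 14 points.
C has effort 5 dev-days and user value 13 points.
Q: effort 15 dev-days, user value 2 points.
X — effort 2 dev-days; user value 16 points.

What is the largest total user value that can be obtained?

51

Take U, D, C, and X: effort 7 + 12 + 5 + 2 = 26 ≤ 27, user value 8 + 14 + 13 + 16 = 51.
No other feasible combination does better.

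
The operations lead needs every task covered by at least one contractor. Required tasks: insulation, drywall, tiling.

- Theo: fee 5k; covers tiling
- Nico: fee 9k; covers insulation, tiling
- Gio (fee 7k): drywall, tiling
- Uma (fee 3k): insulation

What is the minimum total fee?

10

Choose Gio and Uma: together they cover insulation, drywall, tiling — every task.
Total fee: 7 + 3 = 10.
No cover costs less than 10.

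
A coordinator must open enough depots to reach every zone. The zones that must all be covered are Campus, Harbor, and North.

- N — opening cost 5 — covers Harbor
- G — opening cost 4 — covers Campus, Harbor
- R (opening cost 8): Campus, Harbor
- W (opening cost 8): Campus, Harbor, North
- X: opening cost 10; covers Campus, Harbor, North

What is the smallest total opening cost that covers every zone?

This is a weighted set-cover instance.
The greedy cost-per-new-zone heuristic would pick G and W for 12, but a cheaper cover exists.
W alone covers Campus, Harbor, North — every zone.
Total opening cost: 8.
No cover costs less than 8.

8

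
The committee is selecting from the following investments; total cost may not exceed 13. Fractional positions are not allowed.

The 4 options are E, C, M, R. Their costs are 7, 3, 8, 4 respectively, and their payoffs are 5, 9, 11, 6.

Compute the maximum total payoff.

20

Take C and M: cost 3 + 8 = 11 ≤ 13, payoff 9 + 11 = 20.
No other feasible combination does better.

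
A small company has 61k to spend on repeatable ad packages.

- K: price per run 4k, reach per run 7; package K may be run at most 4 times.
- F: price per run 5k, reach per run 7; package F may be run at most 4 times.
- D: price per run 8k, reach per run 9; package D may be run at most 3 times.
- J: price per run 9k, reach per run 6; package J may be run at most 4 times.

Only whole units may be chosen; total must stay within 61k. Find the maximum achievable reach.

83

4×K, 4×F, and 3×D: price 60 ≤ 61, reach 4·7 + 4·7 + 3·9 = 83.
4×K, 4×F, 2×D, and 1×J: price 61 ≤ 61, reach 4·7 + 4·7 + 2·9 + 1·6 = 80.
Best is 83.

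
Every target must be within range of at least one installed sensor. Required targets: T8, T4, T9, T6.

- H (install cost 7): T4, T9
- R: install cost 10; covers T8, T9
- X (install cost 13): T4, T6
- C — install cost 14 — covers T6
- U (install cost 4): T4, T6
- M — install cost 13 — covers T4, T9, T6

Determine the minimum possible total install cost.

14

Choose R and U: together they cover T8, T4, T9, T6 — every target.
Total install cost: 10 + 4 = 14.
No cover costs less than 14.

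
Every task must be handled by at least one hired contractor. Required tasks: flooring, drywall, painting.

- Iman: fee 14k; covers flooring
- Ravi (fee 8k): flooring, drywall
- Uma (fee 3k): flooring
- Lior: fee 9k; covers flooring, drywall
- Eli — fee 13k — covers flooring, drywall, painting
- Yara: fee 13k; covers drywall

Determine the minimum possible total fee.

13

This is an integer covering problem.
Eli alone covers flooring, drywall, painting — every task.
Total fee: 13.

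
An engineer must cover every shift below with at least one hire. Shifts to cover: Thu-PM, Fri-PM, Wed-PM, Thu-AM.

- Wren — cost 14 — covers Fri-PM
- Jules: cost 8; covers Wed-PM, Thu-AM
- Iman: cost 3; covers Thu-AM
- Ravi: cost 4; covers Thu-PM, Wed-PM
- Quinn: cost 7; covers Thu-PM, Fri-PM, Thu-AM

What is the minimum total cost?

11

The greedy cost-per-new-shift heuristic would pick Ravi, Iman, and Quinn for 14, but a cheaper cover exists.
Choose Ravi and Quinn: together they cover Thu-PM, Fri-PM, Wed-PM, Thu-AM — every shift.
Total cost: 4 + 7 = 11.
No cover costs less than 11.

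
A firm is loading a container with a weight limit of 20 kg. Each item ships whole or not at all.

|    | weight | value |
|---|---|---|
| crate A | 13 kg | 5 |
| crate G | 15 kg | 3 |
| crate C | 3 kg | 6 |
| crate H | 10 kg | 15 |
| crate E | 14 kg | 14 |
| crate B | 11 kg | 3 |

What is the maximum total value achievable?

Allowing fractional choices, the relaxed optimum would be about 28.0, but items are indivisible.
crate C + crate E: weight 3 + 14 = 17 ≤ 20, value 6 + 14 = 20.
crate C + crate H: weight 3 + 10 = 13 ≤ 20, value 6 + 15 = 21.
Best is crate C and crate H with total value 21.

21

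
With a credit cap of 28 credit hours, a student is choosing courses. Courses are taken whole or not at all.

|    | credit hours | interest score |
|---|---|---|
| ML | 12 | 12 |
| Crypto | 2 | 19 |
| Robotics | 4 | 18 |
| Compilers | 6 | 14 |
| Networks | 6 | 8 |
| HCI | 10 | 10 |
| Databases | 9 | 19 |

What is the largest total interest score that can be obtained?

78

Take Crypto, Robotics, Compilers, Networks, and Databases: credit hours 2 + 4 + 6 + 6 + 9 = 27 ≤ 28, interest score 19 + 18 + 14 + 8 + 19 = 78.
No other feasible combination does better.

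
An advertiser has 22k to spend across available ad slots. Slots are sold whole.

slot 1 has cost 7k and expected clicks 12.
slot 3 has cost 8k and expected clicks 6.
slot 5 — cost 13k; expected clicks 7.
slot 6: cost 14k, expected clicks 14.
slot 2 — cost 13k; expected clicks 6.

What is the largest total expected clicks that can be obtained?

slot 3 + slot 6: cost 8 + 14 = 22 ≤ 22, expected clicks 6 + 14 = 20.
slot 1 + slot 6: cost 7 + 14 = 21 ≤ 22, expected clicks 12 + 14 = 26.
Best is slot 1 and slot 6 with total expected clicks 26.

26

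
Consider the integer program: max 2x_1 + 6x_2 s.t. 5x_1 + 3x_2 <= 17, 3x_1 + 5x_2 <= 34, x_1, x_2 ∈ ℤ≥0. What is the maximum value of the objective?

(x_1,x_2)=(0,5): 5·0+3·5=15≤17, 3·0+5·5=25≤34, objective 30.
(x_1,x_2)=(1,4): 5·1+3·4=17≤17, 3·1+5·4=23≤34, objective 26.
(x_1,x_2)=(0,4): 5·0+3·4=12≤17, 3·0+5·4=20≤34, objective 24.
The best lattice point is (0,5), giving 30.

30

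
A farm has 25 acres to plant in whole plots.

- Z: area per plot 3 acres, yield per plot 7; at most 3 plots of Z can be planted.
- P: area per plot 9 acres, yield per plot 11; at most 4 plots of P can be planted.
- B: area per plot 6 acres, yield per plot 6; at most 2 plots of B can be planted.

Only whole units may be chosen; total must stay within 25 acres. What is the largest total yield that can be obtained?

This is a bounded integer knapsack.
Z has the best ratio (7/3); taking only Z gives at most 3×7 = 21 (stopped by the supply cap of 3).
Mixing does better — 3×Z, 1×P, and 1×B: area 24 ≤ 25, yield 3·7 + 1·11 + 1·6 = 38.

38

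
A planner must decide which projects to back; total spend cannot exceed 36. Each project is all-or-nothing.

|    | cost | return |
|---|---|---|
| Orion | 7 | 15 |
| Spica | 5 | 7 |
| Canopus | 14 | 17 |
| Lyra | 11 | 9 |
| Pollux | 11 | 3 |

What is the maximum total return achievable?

This is an integer program with binary decision variables.
Allowing fractional choices, the relaxed optimum would be about 47.2, but projects are indivisible.
Orion + Canopus + Lyra: cost 7 + 14 + 11 = 32 ≤ 36, return 15 + 17 + 9 = 41.
Orion + Spica + Canopus: cost 7 + 5 + 14 = 26 ≤ 36, return 15 + 7 + 17 = 39.
Best is Orion, Canopus, and Lyra with total return 41.

41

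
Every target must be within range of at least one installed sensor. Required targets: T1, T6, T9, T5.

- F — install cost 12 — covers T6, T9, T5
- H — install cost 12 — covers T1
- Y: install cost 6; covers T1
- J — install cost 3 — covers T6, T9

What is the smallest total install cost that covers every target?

The greedy cost-per-new-target heuristic would pick J, Y, and F for 21, but a cheaper cover exists.
Choose F and Y: together they cover T1, T6, T9, T5 — every target.
Total install cost: 12 + 6 = 18.
No cover costs less than 18.

18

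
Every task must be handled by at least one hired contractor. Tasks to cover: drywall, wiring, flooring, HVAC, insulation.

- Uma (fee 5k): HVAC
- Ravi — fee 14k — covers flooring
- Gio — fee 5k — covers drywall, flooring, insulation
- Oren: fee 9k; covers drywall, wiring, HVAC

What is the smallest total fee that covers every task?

14

This is an integer covering problem.
Choose Gio and Oren: together they cover drywall, wiring, flooring, HVAC, insulation — every task.
Total fee: 5 + 9 = 14.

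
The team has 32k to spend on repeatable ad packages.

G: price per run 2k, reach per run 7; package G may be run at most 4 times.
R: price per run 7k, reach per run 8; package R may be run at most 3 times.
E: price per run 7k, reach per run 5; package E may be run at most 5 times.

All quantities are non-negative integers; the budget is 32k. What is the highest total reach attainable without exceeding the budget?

52

This is a bounded integer knapsack.
4×G, 2×R, and 1×E: price 29 ≤ 32, reach 4·7 + 2·8 + 1·5 = 49.
4×G and 3×R: price 29 ≤ 32, reach 4·7 + 3·8 = 52.
Best is 52.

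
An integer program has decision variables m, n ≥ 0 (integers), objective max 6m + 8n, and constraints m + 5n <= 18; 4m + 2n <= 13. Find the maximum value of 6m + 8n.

30

Relaxing integrality, the LP optimum is 35.89 at (m,n) = (1.61, 3.28), which is not an integer point.
(m,n)=(1,3): 1·1+5·3=16≤18, 4·1+2·3=10≤13, objective 30.
(m,n)=(2,2): 1·2+5·2=12≤18, 4·2+2·2=12≤13, objective 28.
(m,n)=(0,3): 1·0+5·3=15≤18, 4·0+2·3=6≤13, objective 24.
(m,n)=(1,2): 1·1+5·2=11≤18, 4·1+2·2=8≤13, objective 22.
No feasible integer point exceeds 30.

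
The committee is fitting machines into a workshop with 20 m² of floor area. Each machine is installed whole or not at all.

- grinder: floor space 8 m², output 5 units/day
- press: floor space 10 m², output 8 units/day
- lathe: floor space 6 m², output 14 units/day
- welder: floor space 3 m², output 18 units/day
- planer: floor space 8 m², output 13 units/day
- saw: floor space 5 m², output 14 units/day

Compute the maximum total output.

46

lathe + welder + saw: floor space 6 + 3 + 5 = 14 ≤ 20, output 14 + 18 + 14 = 46.
lathe + welder + planer: floor space 6 + 3 + 8 = 17 ≤ 20, output 14 + 18 + 13 = 45.
welder + planer + saw: floor space 3 + 8 + 5 = 16 ≤ 20, output 18 + 13 + 14 = 45.
Best is lathe, welder, and saw with total output 46.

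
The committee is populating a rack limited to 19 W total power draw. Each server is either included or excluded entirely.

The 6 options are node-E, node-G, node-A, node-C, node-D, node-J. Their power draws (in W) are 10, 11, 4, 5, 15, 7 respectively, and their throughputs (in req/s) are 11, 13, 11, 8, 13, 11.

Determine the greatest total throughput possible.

30

node-A + node-C + node-J: power draw 4 + 5 + 7 = 16 ≤ 19, throughput 11 + 8 + 11 = 30.
node-E + node-A + node-C: power draw 10 + 4 + 5 = 19 ≤ 19, throughput 11 + 11 + 8 = 30.
node-G + node-A: power draw 11 + 4 = 15 ≤ 19, throughput 13 + 11 = 24.
The maximum throughput is 30; one optimal choice is node-A, node-C, and node-J.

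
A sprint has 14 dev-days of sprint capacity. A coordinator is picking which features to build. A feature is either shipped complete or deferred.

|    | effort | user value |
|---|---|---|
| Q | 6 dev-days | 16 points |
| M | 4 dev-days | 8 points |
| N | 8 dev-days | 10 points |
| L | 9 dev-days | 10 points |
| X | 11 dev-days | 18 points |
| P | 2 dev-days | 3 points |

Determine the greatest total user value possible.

Take Q, M, and P: effort 6 + 4 + 2 = 12 ≤ 14, user value 16 + 8 + 3 = 27.
No other feasible combination does better.

27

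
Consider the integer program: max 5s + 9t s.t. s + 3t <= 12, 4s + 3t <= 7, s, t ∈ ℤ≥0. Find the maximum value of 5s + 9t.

(s,t)=(0,2): 1·0+3·2=6≤12, 4·0+3·2=6≤7, objective 18.
(s,t)=(1,1): 1·1+3·1=4≤12, 4·1+3·1=7≤7, objective 14.
The best lattice point is (0,2), giving 18.

18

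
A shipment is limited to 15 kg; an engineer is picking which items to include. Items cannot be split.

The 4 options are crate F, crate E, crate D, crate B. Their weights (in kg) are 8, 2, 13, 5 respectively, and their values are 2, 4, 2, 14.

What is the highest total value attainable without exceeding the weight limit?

20

crate F + crate E + crate B: weight 8 + 2 + 5 = 15 ≤ 15, value 2 + 4 + 14 = 20.
crate E + crate B: weight 2 + 5 = 7 ≤ 15, value 4 + 14 = 18.
Best is crate F, crate E, and crate B with total value 20.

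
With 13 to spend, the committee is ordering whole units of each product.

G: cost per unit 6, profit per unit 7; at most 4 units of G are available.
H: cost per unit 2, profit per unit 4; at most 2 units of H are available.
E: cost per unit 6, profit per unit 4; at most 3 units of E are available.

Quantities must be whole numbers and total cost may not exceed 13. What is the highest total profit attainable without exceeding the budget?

H has the best ratio (4/2); taking only H gives at most 2×4 = 8 (stopped by the supply cap of 2).
Mixing does better — 1×G and 2×H: cost 10 ≤ 13, profit 1·7 + 2·4 = 15.

15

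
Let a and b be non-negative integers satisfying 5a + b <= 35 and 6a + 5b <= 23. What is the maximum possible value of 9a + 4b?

31

Relaxing integrality, the LP optimum is 34.50 at (a,b) = (3.83, 0), which is not an integer point.
(a,b)=(3,1): 5·3+1·1=16≤35, 6·3+5·1=23≤23, objective 31.
(a,b)=(3,0): 5·3+1·0=15≤35, 6·3+5·0=18≤23, objective 27.
(a,b)=(2,2): 5·2+1·2=12≤35, 6·2+5·2=22≤23, objective 26.
(a,b)=(2,1): 5·2+1·1=11≤35, 6·2+5·1=17≤23, objective 22.
No feasible integer point exceeds 31.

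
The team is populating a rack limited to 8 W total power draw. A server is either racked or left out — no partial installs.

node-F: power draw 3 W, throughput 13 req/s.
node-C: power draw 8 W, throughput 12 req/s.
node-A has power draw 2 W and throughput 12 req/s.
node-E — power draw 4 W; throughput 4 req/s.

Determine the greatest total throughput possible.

Treat it as a binary knapsack problem.
Take node-F and node-A: power draw 3 + 2 = 5 ≤ 8, throughput 13 + 12 = 25.
No other feasible combination does better.

25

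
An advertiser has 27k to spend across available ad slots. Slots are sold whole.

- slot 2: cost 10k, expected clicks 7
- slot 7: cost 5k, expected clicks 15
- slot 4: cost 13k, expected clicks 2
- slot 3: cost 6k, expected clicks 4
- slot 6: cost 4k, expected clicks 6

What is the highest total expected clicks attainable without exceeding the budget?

Take slot 2, slot 7, slot 3, and slot 6: cost 10 + 5 + 6 + 4 = 25 ≤ 27, expected clicks 7 + 15 + 4 + 6 = 32.
No other feasible combination does better.

32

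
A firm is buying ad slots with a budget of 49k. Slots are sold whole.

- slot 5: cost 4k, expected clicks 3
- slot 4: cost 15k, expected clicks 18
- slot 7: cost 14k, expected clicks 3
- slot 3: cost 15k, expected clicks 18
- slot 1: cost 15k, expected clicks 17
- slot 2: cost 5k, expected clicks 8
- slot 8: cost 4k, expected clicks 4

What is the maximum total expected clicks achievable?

Treat it as a binary knapsack problem.
slot 5 + slot 4 + slot 3 + slot 1: cost 4 + 15 + 15 + 15 = 49 ≤ 49, expected clicks 3 + 18 + 18 + 17 = 56.
slot 4 + slot 3 + slot 1 + slot 8: cost 15 + 15 + 15 + 4 = 49 ≤ 49, expected clicks 18 + 18 + 17 + 4 = 57.
Best is slot 4, slot 3, slot 1, and slot 8 with total expected clicks 57.

57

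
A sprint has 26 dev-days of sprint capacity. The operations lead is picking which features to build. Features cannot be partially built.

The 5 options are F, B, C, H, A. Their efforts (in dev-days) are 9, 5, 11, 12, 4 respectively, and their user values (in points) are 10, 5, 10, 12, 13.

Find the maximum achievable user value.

35

This is an integer program with binary decision variables.
F + H + A: effort 9 + 12 + 4 = 25 ≤ 26, user value 10 + 12 + 13 = 35.
B + H + A: effort 5 + 12 + 4 = 21 ≤ 26, user value 5 + 12 + 13 = 30.
F + C + A: effort 9 + 11 + 4 = 24 ≤ 26, user value 10 + 10 + 13 = 33.
Best is F, H, and A with total user value 35.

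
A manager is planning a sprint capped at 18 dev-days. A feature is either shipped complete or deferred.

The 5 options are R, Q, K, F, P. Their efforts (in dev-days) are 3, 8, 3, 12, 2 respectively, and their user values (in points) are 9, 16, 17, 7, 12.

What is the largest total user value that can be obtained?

54

This is a 0-1 knapsack instance.
Allowing fractional choices, the relaxed optimum would be about 55.2, but features are indivisible.
R + Q + K + P: effort 3 + 8 + 3 + 2 = 16 ≤ 18, user value 9 + 16 + 17 + 12 = 54.
Q + K + P: effort 8 + 3 + 2 = 13 ≤ 18, user value 16 + 17 + 12 = 45.
R + Q + K: effort 3 + 8 + 3 = 14 ≤ 18, user value 9 + 16 + 17 = 42.
Best is R, Q, K, and P with total user value 54.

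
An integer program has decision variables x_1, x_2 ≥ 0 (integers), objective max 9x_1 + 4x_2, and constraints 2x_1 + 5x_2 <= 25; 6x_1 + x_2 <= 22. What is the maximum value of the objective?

(x_1,x_2)=(3,3): 2·3+5·3=21≤25, 6·3+1·3=21≤22, objective 39.
(x_1,x_2)=(3,2): 2·3+5·2=16≤25, 6·3+1·2=20≤22, objective 35.
(x_1,x_2)=(2,4): 2·2+5·4=24≤25, 6·2+1·4=16≤22, objective 34.
(x_1,x_2)=(2,3): 2·2+5·3=19≤25, 6·2+1·3=15≤22, objective 30.
Maximum is 39 at (x_1,x_2)=(3,3).

39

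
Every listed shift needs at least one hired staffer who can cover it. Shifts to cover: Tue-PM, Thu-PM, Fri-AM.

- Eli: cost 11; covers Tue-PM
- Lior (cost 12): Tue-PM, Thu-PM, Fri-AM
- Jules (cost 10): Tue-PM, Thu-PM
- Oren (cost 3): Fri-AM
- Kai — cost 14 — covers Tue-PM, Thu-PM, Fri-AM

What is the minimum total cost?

12

This is an integer covering problem.
The greedy cost-per-new-shift heuristic would pick Oren and Jules for 13, but a cheaper cover exists.
Lior alone covers Tue-PM, Thu-PM, Fri-AM — every shift.
Total cost: 12.
No cover costs less than 12.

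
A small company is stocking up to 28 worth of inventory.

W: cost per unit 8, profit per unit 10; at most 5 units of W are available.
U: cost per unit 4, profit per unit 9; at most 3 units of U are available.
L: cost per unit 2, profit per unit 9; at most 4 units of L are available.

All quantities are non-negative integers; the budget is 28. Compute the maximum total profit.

73

1×W, 3×U, and 4×L: cost 28 ≤ 28, profit 1·10 + 3·9 + 4·9 = 73.
2×W, 1×U, and 4×L: cost 28 ≤ 28, profit 2·10 + 1·9 + 4·9 = 65.
Best is 73.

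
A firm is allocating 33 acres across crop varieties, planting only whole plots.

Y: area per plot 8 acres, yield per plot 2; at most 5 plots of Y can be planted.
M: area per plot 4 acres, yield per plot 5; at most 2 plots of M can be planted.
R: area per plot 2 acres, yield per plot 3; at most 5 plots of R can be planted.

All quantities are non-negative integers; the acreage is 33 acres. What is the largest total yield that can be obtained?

27

Take 1×Y, 2×M, and 5×R: area 26 ≤ 33, yield 1·2 + 2·5 + 5·3 = 27.
R has the best ratio (3/2) and is taken to its limit of 5; remaining capacity is filled optimally with the others.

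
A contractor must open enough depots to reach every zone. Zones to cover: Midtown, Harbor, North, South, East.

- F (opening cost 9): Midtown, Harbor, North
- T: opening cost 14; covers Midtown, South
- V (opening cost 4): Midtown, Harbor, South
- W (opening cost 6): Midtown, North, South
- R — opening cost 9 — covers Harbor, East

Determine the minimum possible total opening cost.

Choose W and R: together they cover Midtown, Harbor, North, South, East — every zone.
Total opening cost: 6 + 9 = 15.

15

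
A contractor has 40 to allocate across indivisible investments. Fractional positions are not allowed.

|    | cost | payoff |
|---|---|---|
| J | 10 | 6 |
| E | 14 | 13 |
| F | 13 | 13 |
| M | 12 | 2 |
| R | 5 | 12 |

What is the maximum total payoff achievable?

Treat it as a binary knapsack problem.
Take E, F, and R: cost 14 + 13 + 5 = 32 ≤ 40, payoff 13 + 13 + 12 = 38.
No other feasible combination does better.

38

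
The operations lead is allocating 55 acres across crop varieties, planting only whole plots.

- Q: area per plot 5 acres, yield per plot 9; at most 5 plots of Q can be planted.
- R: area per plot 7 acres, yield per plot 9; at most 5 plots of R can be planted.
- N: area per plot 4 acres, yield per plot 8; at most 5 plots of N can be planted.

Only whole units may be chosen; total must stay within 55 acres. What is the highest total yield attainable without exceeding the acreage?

95

5×Q, 2×R, and 4×N: area 55 ≤ 55, yield 5·9 + 2·9 + 4·8 = 95.
4×Q, 2×R, and 5×N: area 54 ≤ 55, yield 4·9 + 2·9 + 5·8 = 94.
Best is 95.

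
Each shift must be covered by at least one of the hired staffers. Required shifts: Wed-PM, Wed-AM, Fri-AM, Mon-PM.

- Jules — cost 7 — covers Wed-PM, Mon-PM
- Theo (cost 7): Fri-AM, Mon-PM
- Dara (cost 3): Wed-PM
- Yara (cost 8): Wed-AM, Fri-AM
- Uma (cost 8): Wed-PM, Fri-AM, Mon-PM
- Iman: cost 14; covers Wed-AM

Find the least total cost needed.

15

Choose Jules and Yara: together they cover Wed-PM, Wed-AM, Fri-AM, Mon-PM — every shift.
Total cost: 7 + 8 = 15.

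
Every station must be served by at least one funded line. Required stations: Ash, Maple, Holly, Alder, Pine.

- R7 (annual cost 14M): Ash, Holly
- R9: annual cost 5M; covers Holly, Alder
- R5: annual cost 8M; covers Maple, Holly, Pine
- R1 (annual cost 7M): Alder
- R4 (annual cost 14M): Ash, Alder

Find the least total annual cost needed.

The greedy cost-per-new-station heuristic would pick R9, R5, and R7 for 27, but a cheaper cover exists.
Choose R5 and R4: together they cover Ash, Maple, Holly, Alder, Pine — every station.
Total annual cost: 8 + 14 = 22.
No cover costs less than 22.

22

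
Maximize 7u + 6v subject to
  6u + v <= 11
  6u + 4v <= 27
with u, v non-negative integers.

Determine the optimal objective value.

37

Relaxing integrality, the LP optimum is 40.50 at (u,v) = (0, 6.75), which is not an integer point.
(u,v)=(1,5): 6·1+1·5=11≤11, 6·1+4·5=26≤27, objective 37.
(u,v)=(0,6): 6·0+1·6=6≤11, 6·0+4·6=24≤27, objective 36.
(u,v)=(1,4): 6·1+1·4=10≤11, 6·1+4·4=22≤27, objective 31.
Maximum is 37 at (u,v)=(1,5).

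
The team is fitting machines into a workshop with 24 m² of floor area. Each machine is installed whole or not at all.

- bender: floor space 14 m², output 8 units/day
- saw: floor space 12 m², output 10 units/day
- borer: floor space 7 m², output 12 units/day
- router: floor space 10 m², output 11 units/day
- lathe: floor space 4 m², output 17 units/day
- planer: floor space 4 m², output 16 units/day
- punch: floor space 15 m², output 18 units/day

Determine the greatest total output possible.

51

lathe + planer + punch: floor space 4 + 4 + 15 = 23 ≤ 24, output 17 + 16 + 18 = 51.
router + lathe + planer: floor space 10 + 4 + 4 = 18 ≤ 24, output 11 + 17 + 16 = 44.
borer + lathe + planer: floor space 7 + 4 + 4 = 15 ≤ 24, output 12 + 17 + 16 = 45.
Best is lathe, planer, and punch with total output 51.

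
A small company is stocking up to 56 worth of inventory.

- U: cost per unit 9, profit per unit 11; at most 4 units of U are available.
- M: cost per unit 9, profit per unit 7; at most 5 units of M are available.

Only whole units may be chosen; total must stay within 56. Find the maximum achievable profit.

This is a bounded integer knapsack.
Take 4×U and 2×M: cost 54 ≤ 56, profit 4·11 + 2·7 = 58.
U has the best ratio (11/9) and is taken to its limit of 4; remaining capacity is filled optimally with the others.

58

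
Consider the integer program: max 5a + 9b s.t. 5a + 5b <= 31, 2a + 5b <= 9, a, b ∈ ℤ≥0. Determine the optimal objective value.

20

(a,b)=(4,0): 5·4+5·0=20≤31, 2·4+5·0=8≤9, objective 20.
(a,b)=(3,0): 5·3+5·0=15≤31, 2·3+5·0=6≤9, objective 15.
No feasible integer point exceeds 20.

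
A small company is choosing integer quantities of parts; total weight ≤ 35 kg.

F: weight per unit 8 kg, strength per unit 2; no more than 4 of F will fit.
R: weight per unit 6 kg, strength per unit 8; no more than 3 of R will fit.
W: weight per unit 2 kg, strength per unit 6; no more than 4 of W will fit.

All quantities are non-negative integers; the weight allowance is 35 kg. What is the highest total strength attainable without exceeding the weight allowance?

50

3×R and 4×W: weight 26 ≤ 35, strength 3·8 + 4·6 = 48.
1×F, 3×R, and 4×W: weight 34 ≤ 35, strength 1·2 + 3·8 + 4·6 = 50.
Best is 50.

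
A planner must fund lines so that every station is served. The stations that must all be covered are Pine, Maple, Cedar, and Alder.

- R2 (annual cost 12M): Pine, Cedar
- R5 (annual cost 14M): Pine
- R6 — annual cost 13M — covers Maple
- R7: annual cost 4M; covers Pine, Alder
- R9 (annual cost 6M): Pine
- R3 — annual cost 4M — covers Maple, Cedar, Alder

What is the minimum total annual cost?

8

Choose R7 and R3: together they cover Pine, Maple, Cedar, Alder — every station.
Total annual cost: 4 + 4 = 8.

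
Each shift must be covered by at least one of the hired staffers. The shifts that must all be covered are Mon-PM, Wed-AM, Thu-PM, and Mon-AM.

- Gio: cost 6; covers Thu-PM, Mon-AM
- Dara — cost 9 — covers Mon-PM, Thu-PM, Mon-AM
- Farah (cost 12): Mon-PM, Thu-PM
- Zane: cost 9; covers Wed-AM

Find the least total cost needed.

18

Choose Dara and Zane: together they cover Mon-PM, Wed-AM, Thu-PM, Mon-AM — every shift.
Total cost: 9 + 9 = 18.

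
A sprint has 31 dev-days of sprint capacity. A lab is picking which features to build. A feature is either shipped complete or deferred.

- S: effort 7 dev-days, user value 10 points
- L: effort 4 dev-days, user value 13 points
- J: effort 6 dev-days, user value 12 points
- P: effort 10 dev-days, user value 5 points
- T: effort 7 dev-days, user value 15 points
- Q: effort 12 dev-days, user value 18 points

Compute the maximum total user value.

58

Take L, J, T, and Q: effort 4 + 6 + 7 + 12 = 29 ≤ 31, user value 13 + 12 + 15 + 18 = 58.
No other feasible combination does better.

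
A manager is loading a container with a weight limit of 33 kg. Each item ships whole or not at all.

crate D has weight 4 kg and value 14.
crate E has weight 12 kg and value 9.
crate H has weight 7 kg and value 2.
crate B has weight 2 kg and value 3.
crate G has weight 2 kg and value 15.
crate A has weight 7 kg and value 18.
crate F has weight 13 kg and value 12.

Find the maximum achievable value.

62

Allowing fractional choices, the relaxed optimum would be about 65.8, but items are indivisible.
crate D + crate B + crate G + crate A + crate F: weight 4 + 2 + 2 + 7 + 13 = 28 ≤ 33, value 14 + 3 + 15 + 18 + 12 = 62.
crate D + crate H + crate G + crate A + crate F: weight 4 + 7 + 2 + 7 + 13 = 33 ≤ 33, value 14 + 2 + 15 + 18 + 12 = 61.
Best is crate D, crate B, crate G, crate A, and crate F with total value 62.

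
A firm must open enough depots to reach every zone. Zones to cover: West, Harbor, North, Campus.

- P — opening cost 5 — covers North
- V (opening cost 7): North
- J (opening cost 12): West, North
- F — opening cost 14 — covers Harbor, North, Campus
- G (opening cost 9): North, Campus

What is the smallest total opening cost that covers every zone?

26

The greedy cost-per-new-zone heuristic would pick G, J, and F for 35, but a cheaper cover exists.
Choose J and F: together they cover West, Harbor, North, Campus — every zone.
Total opening cost: 12 + 14 = 26.
No cover costs less than 26.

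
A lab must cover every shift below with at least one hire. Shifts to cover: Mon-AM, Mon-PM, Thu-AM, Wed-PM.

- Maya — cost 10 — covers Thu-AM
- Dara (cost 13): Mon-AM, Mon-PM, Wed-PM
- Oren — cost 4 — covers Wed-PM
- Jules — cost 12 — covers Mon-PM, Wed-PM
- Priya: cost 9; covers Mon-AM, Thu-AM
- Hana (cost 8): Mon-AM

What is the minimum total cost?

The greedy cost-per-new-shift heuristic would pick Oren, Priya, and Jules for 25, but a cheaper cover exists.
Choose Jules and Priya: together they cover Mon-AM, Mon-PM, Thu-AM, Wed-PM — every shift.
Total cost: 12 + 9 = 21.
No cover costs less than 21.

21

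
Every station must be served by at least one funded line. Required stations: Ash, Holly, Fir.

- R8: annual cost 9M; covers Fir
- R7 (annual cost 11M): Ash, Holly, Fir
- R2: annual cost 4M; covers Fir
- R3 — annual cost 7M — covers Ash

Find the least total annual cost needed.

R7 alone covers Ash, Holly, Fir — every station.
Total annual cost: 11.
No cover costs less than 11.

11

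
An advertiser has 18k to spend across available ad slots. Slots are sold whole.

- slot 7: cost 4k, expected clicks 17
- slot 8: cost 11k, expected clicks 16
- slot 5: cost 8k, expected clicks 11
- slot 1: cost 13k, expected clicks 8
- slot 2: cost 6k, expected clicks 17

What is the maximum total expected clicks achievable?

45

Take slot 7, slot 5, and slot 2: cost 4 + 8 + 6 = 18 ≤ 18, expected clicks 17 + 11 + 17 = 45.
No other feasible combination does better.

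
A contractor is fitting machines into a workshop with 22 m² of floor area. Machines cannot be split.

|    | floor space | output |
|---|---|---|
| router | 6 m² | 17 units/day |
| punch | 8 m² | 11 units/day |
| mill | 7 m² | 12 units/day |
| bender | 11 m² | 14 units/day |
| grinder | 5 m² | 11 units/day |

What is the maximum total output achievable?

42

Allowing fractional choices, the relaxed optimum would be about 45.5, but machines are indivisible.
router + mill + grinder: floor space 6 + 7 + 5 = 18 ≤ 22, output 17 + 12 + 11 = 40.
router + bender + grinder: floor space 6 + 11 + 5 = 22 ≤ 22, output 17 + 14 + 11 = 42.
router + punch + mill: floor space 6 + 8 + 7 = 21 ≤ 22, output 17 + 11 + 12 = 40.
Best is router, bender, and grinder with total output 42.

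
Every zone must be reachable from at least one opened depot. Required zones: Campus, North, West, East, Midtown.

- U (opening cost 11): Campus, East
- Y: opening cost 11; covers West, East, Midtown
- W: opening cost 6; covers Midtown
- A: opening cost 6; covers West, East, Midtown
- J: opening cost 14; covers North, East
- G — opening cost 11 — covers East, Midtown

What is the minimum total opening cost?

This is an integer covering problem.
Choose U, A, and J: together they cover Campus, North, West, East, Midtown — every zone.
Total opening cost: 11 + 6 + 14 = 31.
No cover costs less than 31.

31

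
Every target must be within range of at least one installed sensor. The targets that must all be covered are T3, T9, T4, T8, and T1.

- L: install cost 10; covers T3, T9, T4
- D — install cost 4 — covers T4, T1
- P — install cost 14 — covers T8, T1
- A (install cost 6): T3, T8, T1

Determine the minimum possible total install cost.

Choose L and A: together they cover T3, T9, T4, T8, T1 — every target.
Total install cost: 10 + 6 = 16.

16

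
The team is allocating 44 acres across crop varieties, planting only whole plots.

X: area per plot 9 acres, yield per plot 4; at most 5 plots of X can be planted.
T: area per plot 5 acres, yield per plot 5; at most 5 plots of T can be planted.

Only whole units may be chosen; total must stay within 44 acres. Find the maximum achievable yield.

T has the best ratio (5/5); taking only T gives at most 5×5 = 25 (stopped by the supply cap of 5).
Mixing does better — 2×X and 5×T: area 43 ≤ 44, yield 2·4 + 5·5 = 33.

33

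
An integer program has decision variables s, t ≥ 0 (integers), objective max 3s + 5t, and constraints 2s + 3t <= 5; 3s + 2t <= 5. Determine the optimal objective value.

(s,t)=(1,1): 2·1+3·1=5≤5, 3·1+2·1=5≤5, objective 8.
(s,t)=(0,1): 2·0+3·1=3≤5, 3·0+2·1=2≤5, objective 5.
(s,t)=(1,0): 2·1+3·0=2≤5, 3·1+2·0=3≤5, objective 3.
No feasible integer point exceeds 8.

8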